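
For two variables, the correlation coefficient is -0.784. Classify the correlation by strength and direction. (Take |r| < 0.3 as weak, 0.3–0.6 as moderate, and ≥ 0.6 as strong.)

r = -0.784 < 0 so the relationship is negative.
|r| = 0.784, which falls in the strong range.

strong negative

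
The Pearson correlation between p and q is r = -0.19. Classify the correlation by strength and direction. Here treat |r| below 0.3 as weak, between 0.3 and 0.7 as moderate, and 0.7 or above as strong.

weak negative

r = -0.19 < 0 so the relationship is negative.
|r| = 0.19, which falls in the weak range.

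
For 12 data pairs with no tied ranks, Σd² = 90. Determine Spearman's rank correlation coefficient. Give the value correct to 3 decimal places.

0.685

ρ = 1 − 6Σd² / [n(n²−1)] = 1 − 6×90 / (12×143)
  = 1 − 540/1716 = 1 − 0.3147 ≈ 0.685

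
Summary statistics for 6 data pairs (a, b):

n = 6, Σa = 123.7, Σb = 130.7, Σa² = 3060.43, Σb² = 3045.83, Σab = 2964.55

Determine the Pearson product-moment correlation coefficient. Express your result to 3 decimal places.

r = (nΣab − ΣaΣb) / √[(nΣa² − (Σa)²)(nΣb² − (Σb)²)]
Numerator: 6×2964.55 − 123.7×130.7 = 1619.71
Denominator: √[(18362.58 − 15301.69)(18274.98 − 17082.49)] = √[3060.89 × 1192.49] = 1910.5184
r = 1619.71 / 1910.5184 ≈ 0.848

0.848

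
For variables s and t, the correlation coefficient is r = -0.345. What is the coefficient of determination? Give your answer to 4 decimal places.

r² = (-0.345)² = 0.1190

0.1190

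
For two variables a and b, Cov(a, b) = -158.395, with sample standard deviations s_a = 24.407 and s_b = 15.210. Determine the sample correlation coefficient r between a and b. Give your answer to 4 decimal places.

r = Cov(a,b) / (s_a · s_b) = -158.395 / (24.407 × 15.210)
  = -158.395 / 371.2305 ≈ -0.4267

-0.4267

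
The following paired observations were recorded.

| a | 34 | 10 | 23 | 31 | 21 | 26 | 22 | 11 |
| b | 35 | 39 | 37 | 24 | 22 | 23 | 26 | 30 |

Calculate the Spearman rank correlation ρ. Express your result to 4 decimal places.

Rank a: 8, 1, 5, 7, 3, 6, 4, 2
Rank b: 6, 8, 7, 3, 1, 2, 4, 5
d = rank(a) − rank(b): 2, -7, -2, 4, 2, 4, 0, -3; Σd² = 102
ρ = 1 − 6Σd² / [n(n²−1)] = 1 − 6×102 / (8×63) = 1 − 612/504 ≈ -0.2143

-0.2143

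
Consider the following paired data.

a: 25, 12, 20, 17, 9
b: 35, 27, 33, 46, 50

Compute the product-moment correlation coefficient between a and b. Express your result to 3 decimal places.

-0.329

n = 5, Σa = 83, Σb = 191, Σa² = 1539, Σb² = 7659, Σab = 3091
nΣab − ΣaΣb = 15455 − 15853 = -398
nΣa² − (Σa)² = 7695 − 6889 = 806; nΣb² − (Σb)² = 38295 − 36481 = 1814
r = -398 / √(806 × 1814) = -398 / 1209.1667 ≈ -0.329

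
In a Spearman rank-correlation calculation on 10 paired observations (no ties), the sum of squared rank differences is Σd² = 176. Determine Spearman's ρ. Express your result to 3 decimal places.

ρ = 1 − 6Σd² / [n(n²−1)] = 1 − 6×176 / (10×99)
  = 1 − 1056/990 = 1 − 1.0667 ≈ -0.067

-0.067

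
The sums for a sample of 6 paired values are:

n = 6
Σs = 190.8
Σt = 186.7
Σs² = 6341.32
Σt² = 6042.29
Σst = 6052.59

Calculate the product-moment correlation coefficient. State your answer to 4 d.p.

0.4575

r = (nΣst − ΣsΣt) / √[(nΣs² − (Σs)²)(nΣt² − (Σt)²)]
Numerator: 6×6052.59 − 190.8×186.7 = 693.18
Denominator: √[(38047.92 − 36404.64)(36253.74 − 34856.89)] = √[1643.28 × 1396.85] = 1515.0629
r = 693.18 / 1515.0629 ≈ 0.4575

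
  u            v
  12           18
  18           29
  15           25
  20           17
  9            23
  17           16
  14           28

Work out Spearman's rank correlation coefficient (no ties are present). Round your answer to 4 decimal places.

-0.1071

Rank u: 2, 6, 4, 7, 1, 5, 3
Rank v: 3, 7, 5, 2, 4, 1, 6
d = rank(u) − rank(v): -1, -1, -1, 5, -3, 4, -3; Σd² = 62
ρ = 1 − 6Σd² / [n(n²−1)] = 1 − 6×62 / (7×48) = 1 − 372/336 ≈ -0.1071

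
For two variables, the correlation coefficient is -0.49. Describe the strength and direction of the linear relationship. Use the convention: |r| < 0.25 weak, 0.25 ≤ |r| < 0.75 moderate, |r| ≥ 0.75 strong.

r = -0.49 < 0 so the relationship is negative.
|r| = 0.49, which falls in the moderate range.

moderate negative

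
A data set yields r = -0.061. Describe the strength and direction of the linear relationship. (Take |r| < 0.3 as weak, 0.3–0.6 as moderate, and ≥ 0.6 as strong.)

weak negative

r = -0.061 < 0 so the relationship is negative.
|r| = 0.061, which falls in the weak range.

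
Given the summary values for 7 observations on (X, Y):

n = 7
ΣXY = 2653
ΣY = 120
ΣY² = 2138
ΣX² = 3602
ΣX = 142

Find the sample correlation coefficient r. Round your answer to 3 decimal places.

r = (nΣXY − ΣXΣY) / √[(nΣX² − (ΣX)²)(nΣY² − (ΣY)²)]
Numerator: 7×2653 − 142×120 = 1531
Denominator: √[(25214 − 20164)(14966 − 14400)] = √[5050 × 566] = 1690.6508
r = 1531 / 1690.6508 ≈ 0.906

0.906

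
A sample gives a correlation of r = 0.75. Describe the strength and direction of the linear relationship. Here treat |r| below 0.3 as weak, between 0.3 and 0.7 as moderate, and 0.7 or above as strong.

r = 0.75 > 0 so the relationship is positive.
|r| = 0.75, which falls in the strong range.

strong positive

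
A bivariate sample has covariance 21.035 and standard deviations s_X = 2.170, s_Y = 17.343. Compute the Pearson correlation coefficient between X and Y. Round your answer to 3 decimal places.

r = Cov(X,Y) / (s_X · s_Y) = 21.035 / (2.170 × 17.343)
  = 21.035 / 37.6343 ≈ 0.559

0.559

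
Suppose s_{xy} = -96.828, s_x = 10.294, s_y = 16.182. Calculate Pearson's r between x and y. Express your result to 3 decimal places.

-0.581

r = Cov(x,y) / (s_x · s_y) = -96.828 / (10.294 × 16.182)
  = -96.828 / 166.5775 ≈ -0.581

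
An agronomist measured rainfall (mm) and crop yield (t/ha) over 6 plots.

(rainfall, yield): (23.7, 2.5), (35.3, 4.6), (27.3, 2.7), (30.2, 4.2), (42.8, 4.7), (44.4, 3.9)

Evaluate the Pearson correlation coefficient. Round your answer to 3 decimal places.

n = 6, Σx = 203.7, Σy = 22.6, Σx² = 7268.31, Σy² = 89.64, Σxy = 796.5
nΣxy − ΣxΣy = 4779 − 4603.62 = 175.38
nΣx² − (Σx)² = 43609.86 − 41493.69 = 2116.17; nΣy² − (Σy)² = 537.84 − 510.76 = 27.08
r = 175.38 / √(2116.17 × 27.08) = 175.38 / 239.3865 ≈ 0.733

0.733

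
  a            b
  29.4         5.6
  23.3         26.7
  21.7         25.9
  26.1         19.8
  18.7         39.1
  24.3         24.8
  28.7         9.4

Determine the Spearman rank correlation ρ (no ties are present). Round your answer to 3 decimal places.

Rank a: 7, 3, 2, 5, 1, 4, 6
Rank b: 1, 6, 5, 3, 7, 4, 2
d = rank(a) − rank(b): 6, -3, -3, 2, -6, 0, 4; Σd² = 110
ρ = 1 − 6Σd² / [n(n²−1)] = 1 − 6×110 / (7×48) = 1 − 660/336 ≈ -0.964

-0.964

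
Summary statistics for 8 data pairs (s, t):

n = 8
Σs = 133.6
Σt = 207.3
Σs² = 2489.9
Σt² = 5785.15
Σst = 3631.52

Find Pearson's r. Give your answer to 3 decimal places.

0.519

r = (nΣst − ΣsΣt) / √[(nΣs² − (Σs)²)(nΣt² − (Σt)²)]
Numerator: 8×3631.52 − 133.6×207.3 = 1356.88
Denominator: √[(19919.2 − 17848.96)(46281.2 − 42973.29)] = √[2070.24 × 3307.91] = 2616.9004
r = 1356.88 / 2616.9004 ≈ 0.519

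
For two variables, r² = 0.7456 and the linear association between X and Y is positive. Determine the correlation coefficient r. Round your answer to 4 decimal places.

|r| = √0.7456 = 0.8635
The association is positive, so r = 0.8635.

0.8635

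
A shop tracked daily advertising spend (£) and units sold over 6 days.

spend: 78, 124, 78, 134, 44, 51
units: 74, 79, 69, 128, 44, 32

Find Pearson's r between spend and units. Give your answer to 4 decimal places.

0.8945

n = 6, Σx = 509, Σy = 426, Σx² = 50037, Σy² = 35822, Σxy = 41670
nΣxy − ΣxΣy = 250020 − 216834 = 33186
nΣx² − (Σx)² = 300222 − 259081 = 41141; nΣy² − (Σy)² = 214932 − 181476 = 33456
r = 33186 / √(41141 × 33456) = 33186 / 37100.0444 ≈ 0.8945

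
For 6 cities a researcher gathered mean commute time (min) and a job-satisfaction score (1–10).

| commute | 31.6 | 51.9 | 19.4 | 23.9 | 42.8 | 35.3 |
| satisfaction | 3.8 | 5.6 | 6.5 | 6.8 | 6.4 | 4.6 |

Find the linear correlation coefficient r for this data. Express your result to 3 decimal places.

n = 6, Σx = 204.9, Σy = 33.7, Σx² = 7717.67, Σy² = 196.41, Σxy = 1135.64
nΣxy − ΣxΣy = 6813.84 − 6905.13 = -91.29
nΣx² − (Σx)² = 46306.02 − 41984.01 = 4322.01; nΣy² − (Σy)² = 1178.46 − 1135.69 = 42.77
r = -91.29 / √(4322.01 × 42.77) = -91.29 / 429.9446 ≈ -0.212

-0.212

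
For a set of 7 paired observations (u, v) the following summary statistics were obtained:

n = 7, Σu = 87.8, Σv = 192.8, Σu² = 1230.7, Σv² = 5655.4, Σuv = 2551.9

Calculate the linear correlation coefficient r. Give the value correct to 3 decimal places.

r = (nΣuv − ΣuΣv) / √[(nΣu² − (Σu)²)(nΣv² − (Σv)²)]
Numerator: 7×2551.9 − 87.8×192.8 = 935.46
Denominator: √[(8614.9 − 7708.84)(39587.8 − 37171.84)] = √[906.06 × 2415.96] = 1479.5285
r = 935.46 / 1479.5285 ≈ 0.632

0.632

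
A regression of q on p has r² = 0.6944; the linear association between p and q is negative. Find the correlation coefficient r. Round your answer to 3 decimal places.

|r| = √0.6944 = 0.833
The association is negative, so r = −0.833.

-0.833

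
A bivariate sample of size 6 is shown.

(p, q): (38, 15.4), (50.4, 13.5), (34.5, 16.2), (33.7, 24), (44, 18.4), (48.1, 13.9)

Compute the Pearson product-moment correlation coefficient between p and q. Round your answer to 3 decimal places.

n = 6, Σp = 248.7, Σq = 101.4, Σp² = 10559.71, Σq² = 1789.62, Σpq = 4111.49
nΣpq − ΣpΣq = 24668.94 − 25218.18 = -549.24
nΣp² − (Σp)² = 63358.26 − 61851.69 = 1506.57; nΣq² − (Σq)² = 10737.72 − 10281.96 = 455.76
r = -549.24 / √(1506.57 × 455.76) = -549.24 / 828.6340 ≈ -0.663

-0.663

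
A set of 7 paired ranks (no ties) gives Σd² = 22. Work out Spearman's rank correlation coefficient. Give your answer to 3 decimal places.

ρ = 1 − 6Σd² / [n(n²−1)] = 1 − 6×22 / (7×48)
  = 1 − 132/336 = 1 − 0.3929 ≈ 0.607

0.607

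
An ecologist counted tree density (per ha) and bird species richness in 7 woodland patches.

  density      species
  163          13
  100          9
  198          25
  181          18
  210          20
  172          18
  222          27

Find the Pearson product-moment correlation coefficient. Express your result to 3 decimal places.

0.906

n = 7, Σx = 1246, Σy = 130, Σx² = 231502, Σy² = 2652, Σxy = 24517
nΣxy − ΣxΣy = 171619 − 161980 = 9639
nΣx² − (Σx)² = 1620514 − 1552516 = 67998; nΣy² − (Σy)² = 18564 − 16900 = 1664
r = 9639 / √(67998 × 1664) = 9639 / 10637.1365 ≈ 0.906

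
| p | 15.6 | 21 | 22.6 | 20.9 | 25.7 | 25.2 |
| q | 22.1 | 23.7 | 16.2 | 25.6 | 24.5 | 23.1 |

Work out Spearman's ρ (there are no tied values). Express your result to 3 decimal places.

Rank p: 1, 3, 4, 2, 6, 5
Rank q: 2, 4, 1, 6, 5, 3
d = rank(p) − rank(q): -1, -1, 3, -4, 1, 2; Σd² = 32
ρ = 1 − 6Σd² / [n(n²−1)] = 1 − 6×32 / (6×35) = 1 − 192/210 ≈ 0.086

0.086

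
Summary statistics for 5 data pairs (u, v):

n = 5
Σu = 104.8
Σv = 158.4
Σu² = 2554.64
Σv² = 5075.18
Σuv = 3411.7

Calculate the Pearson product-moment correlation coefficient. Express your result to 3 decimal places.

r = (nΣuv − ΣuΣv) / √[(nΣu² − (Σu)²)(nΣv² − (Σv)²)]
Numerator: 5×3411.7 − 104.8×158.4 = 458.18
Denominator: √[(12773.2 − 10983.04)(25375.9 − 25090.56)] = √[1790.16 × 285.34] = 714.7057
r = 458.18 / 714.7057 ≈ 0.641

0.641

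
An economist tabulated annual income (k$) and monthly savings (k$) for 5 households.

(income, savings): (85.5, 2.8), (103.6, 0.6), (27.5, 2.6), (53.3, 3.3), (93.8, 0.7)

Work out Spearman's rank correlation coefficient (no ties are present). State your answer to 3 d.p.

-0.700

Rank income: 3, 5, 1, 2, 4
Rank savings: 4, 1, 3, 5, 2
d = rank(income) − rank(savings): -1, 4, -2, -3, 2; Σd² = 34
ρ = 1 − 6Σd² / [n(n²−1)] = 1 − 6×34 / (5×24) = 1 − 204/120 ≈ -0.700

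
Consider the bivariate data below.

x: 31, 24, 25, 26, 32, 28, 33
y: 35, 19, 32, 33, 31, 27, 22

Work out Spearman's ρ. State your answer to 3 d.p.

Rank x: 5, 1, 2, 3, 6, 4, 7
Rank y: 7, 1, 5, 6, 4, 3, 2
d = rank(x) − rank(y): -2, 0, -3, -3, 2, 1, 5; Σd² = 52
ρ = 1 − 6Σd² / [n(n²−1)] = 1 − 6×52 / (7×48) = 1 − 312/336 ≈ 0.071

0.071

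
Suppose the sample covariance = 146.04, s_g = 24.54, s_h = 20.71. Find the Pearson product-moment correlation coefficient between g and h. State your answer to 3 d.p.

r = Cov(g,h) / (s_g · s_h) = 146.04 / (24.54 × 20.71)
  = 146.04 / 508.2234 ≈ 0.287

0.287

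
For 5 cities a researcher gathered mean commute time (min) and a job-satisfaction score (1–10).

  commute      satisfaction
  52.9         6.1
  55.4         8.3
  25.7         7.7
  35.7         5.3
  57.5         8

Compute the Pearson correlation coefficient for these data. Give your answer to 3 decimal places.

0.287

n = 5, Σx = 227.2, Σy = 35.4, Σx² = 11108.8, Σy² = 257.48, Σxy = 1629.61
nΣxy − ΣxΣy = 8148.05 − 8042.88 = 105.17
nΣx² − (Σx)² = 55544 − 51619.84 = 3924.16; nΣy² − (Σy)² = 1287.4 − 1253.16 = 34.24
r = 105.17 / √(3924.16 × 34.24) = 105.17 / 366.5559 ≈ 0.287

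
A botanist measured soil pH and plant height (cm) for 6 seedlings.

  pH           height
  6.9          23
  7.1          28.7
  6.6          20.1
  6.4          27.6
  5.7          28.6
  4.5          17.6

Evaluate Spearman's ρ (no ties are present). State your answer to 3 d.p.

0.486

Rank pH: 5, 6, 4, 3, 2, 1
Rank height: 3, 6, 2, 4, 5, 1
d = rank(pH) − rank(height): 2, 0, 2, -1, -3, 0; Σd² = 18
ρ = 1 − 6Σd² / [n(n²−1)] = 1 − 6×18 / (6×35) = 1 − 108/210 ≈ 0.486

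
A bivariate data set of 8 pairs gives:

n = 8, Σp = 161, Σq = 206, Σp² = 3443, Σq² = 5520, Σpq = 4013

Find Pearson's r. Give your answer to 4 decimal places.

-0.6349

r = (nΣpq − ΣpΣq) / √[(nΣp² − (Σp)²)(nΣq² − (Σq)²)]
Numerator: 8×4013 − 161×206 = -1062
Denominator: √[(27544 − 25921)(44160 − 42436)] = √[1623 × 1724] = 1672.7379
r = -1062 / 1672.7379 ≈ -0.6349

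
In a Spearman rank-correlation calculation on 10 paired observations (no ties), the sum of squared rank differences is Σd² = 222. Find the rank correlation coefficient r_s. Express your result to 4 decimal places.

-0.3455

ρ = 1 − 6Σd² / [n(n²−1)] = 1 − 6×222 / (10×99)
  = 1 − 1332/990 = 1 − 1.34545 ≈ -0.3455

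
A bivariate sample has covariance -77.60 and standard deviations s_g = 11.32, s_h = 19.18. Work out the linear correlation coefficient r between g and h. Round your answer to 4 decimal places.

r = Cov(g,h) / (s_g · s_h) = -77.60 / (11.32 × 19.18)
  = -77.60 / 217.1176 ≈ -0.3574

-0.3574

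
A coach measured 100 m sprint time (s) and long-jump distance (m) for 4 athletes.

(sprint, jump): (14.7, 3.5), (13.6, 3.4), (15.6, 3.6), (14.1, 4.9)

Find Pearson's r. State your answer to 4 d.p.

n = 4, Σx = 58, Σy = 15.4, Σx² = 843.22, Σy² = 60.78, Σxy = 222.94
nΣxy − ΣxΣy = 891.76 − 893.2 = -1.44
nΣx² − (Σx)² = 3372.88 − 3364 = 8.88; nΣy² − (Σy)² = 243.12 − 237.16 = 5.96
r = -1.44 / √(8.88 × 5.96) = -1.44 / 7.2749 ≈ -0.1979

-0.1979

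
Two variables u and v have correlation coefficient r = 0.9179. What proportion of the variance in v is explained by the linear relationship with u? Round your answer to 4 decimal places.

r² = (0.9179)² = 0.8425

0.8425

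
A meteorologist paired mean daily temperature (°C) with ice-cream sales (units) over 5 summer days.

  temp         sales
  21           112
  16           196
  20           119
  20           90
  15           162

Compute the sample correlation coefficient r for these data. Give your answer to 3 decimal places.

n = 5, Σx = 92, Σy = 679, Σx² = 1722, Σy² = 99465, Σxy = 12098
nΣxy − ΣxΣy = 60490 − 62468 = -1978
nΣx² − (Σx)² = 8610 − 8464 = 146; nΣy² − (Σy)² = 497325 − 461041 = 36284
r = -1978 / √(146 × 36284) = -1978 / 2301.6220 ≈ -0.859

-0.859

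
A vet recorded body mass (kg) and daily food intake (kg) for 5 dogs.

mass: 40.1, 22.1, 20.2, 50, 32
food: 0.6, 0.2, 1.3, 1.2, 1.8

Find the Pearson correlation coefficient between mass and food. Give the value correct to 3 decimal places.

n = 5, Σx = 164.4, Σy = 5.1, Σx² = 6028.46, Σy² = 6.77, Σxy = 172.34
nΣxy − ΣxΣy = 861.7 − 838.44 = 23.26
nΣx² − (Σx)² = 30142.3 − 27027.36 = 3114.94; nΣy² − (Σy)² = 33.85 − 26.01 = 7.84
r = 23.26 / √(3114.94 × 7.84) = 23.26 / 156.2726 ≈ 0.149

0.149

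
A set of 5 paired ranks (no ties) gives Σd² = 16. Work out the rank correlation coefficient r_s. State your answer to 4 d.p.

0.2000

ρ = 1 − 6Σd² / [n(n²−1)] = 1 − 6×16 / (5×24)
  = 1 − 96/120 = 1 − 0.80000 ≈ 0.2000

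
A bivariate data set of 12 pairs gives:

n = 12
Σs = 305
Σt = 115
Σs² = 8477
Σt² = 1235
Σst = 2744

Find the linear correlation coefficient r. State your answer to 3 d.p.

r = (nΣst − ΣsΣt) / √[(nΣs² − (Σs)²)(nΣt² − (Σt)²)]
Numerator: 12×2744 − 305×115 = -2147
Denominator: √[(101724 − 93025)(14820 − 13225)] = √[8699 × 1595] = 3724.9034
r = -2147 / 3724.9034 ≈ -0.576

-0.576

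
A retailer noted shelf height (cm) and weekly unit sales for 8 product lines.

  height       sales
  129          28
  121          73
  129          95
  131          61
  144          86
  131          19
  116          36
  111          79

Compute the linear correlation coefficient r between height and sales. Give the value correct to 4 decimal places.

0.0820

n = 8, Σx = 1012, Σy = 477, Σx² = 128758, Σy² = 34153, Σxy = 60509
nΣxy − ΣxΣy = 484072 − 482724 = 1348
nΣx² − (Σx)² = 1030064 − 1024144 = 5920; nΣy² − (Σy)² = 273224 − 227529 = 45695
r = 1348 / √(5920 × 45695) = 1348 / 16447.3220 ≈ 0.0820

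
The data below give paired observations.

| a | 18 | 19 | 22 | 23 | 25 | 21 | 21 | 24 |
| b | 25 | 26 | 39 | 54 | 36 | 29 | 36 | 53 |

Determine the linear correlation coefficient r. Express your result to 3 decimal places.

0.730

n = 8, Σa = 173, Σb = 298, Σa² = 3781, Σb² = 11980, Σab = 6581
nΣab − ΣaΣb = 52648 − 51554 = 1094
nΣa² − (Σa)² = 30248 − 29929 = 319; nΣb² − (Σb)² = 95840 − 88804 = 7036
r = 1094 / √(319 × 7036) = 1094 / 1498.1602 ≈ 0.730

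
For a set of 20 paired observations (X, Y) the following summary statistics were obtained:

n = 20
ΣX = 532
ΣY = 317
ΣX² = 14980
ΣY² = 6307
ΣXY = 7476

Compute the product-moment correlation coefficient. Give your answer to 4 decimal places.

-0.9274

r = (nΣXY − ΣXΣY) / √[(nΣX² − (ΣX)²)(nΣY² − (ΣY)²)]
Numerator: 20×7476 − 532×317 = -19124
Denominator: √[(299600 − 283024)(126140 − 100489)] = √[16576 × 25651] = 20620.1595
r = -19124 / 20620.1595 ≈ -0.9274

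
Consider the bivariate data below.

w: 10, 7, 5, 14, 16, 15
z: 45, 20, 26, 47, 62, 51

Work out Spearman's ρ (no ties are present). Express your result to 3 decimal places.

0.943

Rank w: 3, 2, 1, 4, 6, 5
Rank z: 3, 1, 2, 4, 6, 5
d = rank(w) − rank(z): 0, 1, -1, 0, 0, 0; Σd² = 2
ρ = 1 − 6Σd² / [n(n²−1)] = 1 − 6×2 / (6×35) = 1 − 12/210 ≈ 0.943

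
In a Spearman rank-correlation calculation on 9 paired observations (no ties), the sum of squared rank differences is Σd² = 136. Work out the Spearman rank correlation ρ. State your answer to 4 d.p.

ρ = 1 − 6Σd² / [n(n²−1)] = 1 − 6×136 / (9×80)
  = 1 − 816/720 = 1 − 1.13333 ≈ -0.1333

-0.1333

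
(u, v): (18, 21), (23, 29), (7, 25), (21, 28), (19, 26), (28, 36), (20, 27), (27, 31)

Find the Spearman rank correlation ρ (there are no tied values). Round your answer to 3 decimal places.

0.976

Rank u: 2, 6, 1, 5, 3, 8, 4, 7
Rank v: 1, 6, 2, 5, 3, 8, 4, 7
d = rank(u) − rank(v): 1, 0, -1, 0, 0, 0, 0, 0; Σd² = 2
ρ = 1 − 6Σd² / [n(n²−1)] = 1 − 6×2 / (8×63) = 1 − 12/504 ≈ 0.976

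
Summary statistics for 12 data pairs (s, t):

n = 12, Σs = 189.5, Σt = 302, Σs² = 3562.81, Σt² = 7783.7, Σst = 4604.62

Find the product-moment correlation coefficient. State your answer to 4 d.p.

r = (nΣst − ΣsΣt) / √[(nΣs² − (Σs)²)(nΣt² − (Σt)²)]
Numerator: 12×4604.62 − 189.5×302 = -1973.56
Denominator: √[(42753.72 − 35910.25)(93404.4 − 91204)] = √[6843.47 × 2200.4] = 3880.5117
r = -1973.56 / 3880.5117 ≈ -0.5086

-0.5086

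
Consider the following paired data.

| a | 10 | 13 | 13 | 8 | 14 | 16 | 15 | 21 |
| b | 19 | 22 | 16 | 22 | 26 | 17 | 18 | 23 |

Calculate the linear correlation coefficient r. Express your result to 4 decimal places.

0.0826

n = 8, Σa = 110, Σb = 163, Σa² = 1620, Σb² = 3403, Σab = 2249
nΣab − ΣaΣb = 17992 − 17930 = 62
nΣa² − (Σa)² = 12960 − 12100 = 860; nΣb² − (Σb)² = 27224 − 26569 = 655
r = 62 / √(860 × 655) = 62 / 750.5331 ≈ 0.0826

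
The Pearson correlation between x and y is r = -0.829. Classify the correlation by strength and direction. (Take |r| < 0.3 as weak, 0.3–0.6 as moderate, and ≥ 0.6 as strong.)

strong negative

r = -0.829 < 0 so the relationship is negative.
|r| = 0.829, which falls in the strong range.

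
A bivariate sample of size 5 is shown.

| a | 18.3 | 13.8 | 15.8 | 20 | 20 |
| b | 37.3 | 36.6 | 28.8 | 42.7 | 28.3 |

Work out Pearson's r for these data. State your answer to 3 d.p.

0.136

n = 5, Σa = 87.9, Σb = 173.7, Σa² = 1574.97, Σb² = 6184.47, Σab = 3062.71
nΣab − ΣaΣb = 15313.55 − 15268.23 = 45.32
nΣa² − (Σa)² = 7874.85 − 7726.41 = 148.44; nΣb² − (Σb)² = 30922.35 − 30171.69 = 750.66
r = 45.32 / √(148.44 × 750.66) = 45.32 / 333.8083 ≈ 0.136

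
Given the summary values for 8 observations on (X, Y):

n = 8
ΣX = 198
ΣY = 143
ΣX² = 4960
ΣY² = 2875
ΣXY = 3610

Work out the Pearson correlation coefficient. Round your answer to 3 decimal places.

0.514

r = (nΣXY − ΣXΣY) / √[(nΣX² − (ΣX)²)(nΣY² − (ΣY)²)]
Numerator: 8×3610 − 198×143 = 566
Denominator: √[(39680 − 39204)(23000 − 20449)] = √[476 × 2551] = 1101.9419
r = 566 / 1101.9419 ≈ 0.514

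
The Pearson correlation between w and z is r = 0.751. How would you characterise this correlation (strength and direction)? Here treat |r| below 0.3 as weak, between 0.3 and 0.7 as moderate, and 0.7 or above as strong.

r = 0.751 > 0 so the relationship is positive.
|r| = 0.751, which falls in the strong range.

strong positive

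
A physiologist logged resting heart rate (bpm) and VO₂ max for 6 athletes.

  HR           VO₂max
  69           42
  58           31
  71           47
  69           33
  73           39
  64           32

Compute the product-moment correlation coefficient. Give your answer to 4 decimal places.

0.6986

n = 6, Σx = 404, Σy = 224, Σx² = 27352, Σy² = 8568, Σxy = 15205
nΣxy − ΣxΣy = 91230 − 90496 = 734
nΣx² − (Σx)² = 164112 − 163216 = 896; nΣy² − (Σy)² = 51408 − 50176 = 1232
r = 734 / √(896 × 1232) = 734 / 1050.6531 ≈ 0.6986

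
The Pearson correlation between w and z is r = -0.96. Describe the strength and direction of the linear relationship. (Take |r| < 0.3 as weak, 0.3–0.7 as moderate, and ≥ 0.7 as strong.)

r = -0.96 < 0 so the relationship is negative.
|r| = 0.96, which falls in the strong range.

strong negative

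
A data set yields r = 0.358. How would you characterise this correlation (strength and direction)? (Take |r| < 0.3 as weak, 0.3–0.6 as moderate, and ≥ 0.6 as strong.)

moderate positive

r = 0.358 > 0 so the relationship is positive.
|r| = 0.358, which falls in the moderate range.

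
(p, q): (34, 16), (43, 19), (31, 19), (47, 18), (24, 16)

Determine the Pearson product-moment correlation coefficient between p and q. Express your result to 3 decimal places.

0.527

n = 5, Σp = 179, Σq = 88, Σp² = 6751, Σq² = 1558, Σpq = 3180
nΣpq − ΣpΣq = 15900 − 15752 = 148
nΣp² − (Σp)² = 33755 − 32041 = 1714; nΣq² − (Σq)² = 7790 − 7744 = 46
r = 148 / √(1714 × 46) = 148 / 280.7917 ≈ 0.527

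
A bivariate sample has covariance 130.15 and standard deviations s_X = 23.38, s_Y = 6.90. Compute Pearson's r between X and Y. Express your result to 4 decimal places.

0.8068

r = Cov(X,Y) / (s_X · s_Y) = 130.15 / (23.38 × 6.90)
  = 130.15 / 161.3220 ≈ 0.8068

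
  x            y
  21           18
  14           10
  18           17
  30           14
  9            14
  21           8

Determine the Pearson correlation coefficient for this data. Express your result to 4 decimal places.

n = 6, Σx = 113, Σy = 81, Σx² = 2383, Σy² = 1169, Σxy = 1538
nΣxy − ΣxΣy = 9228 − 9153 = 75
nΣx² − (Σx)² = 14298 − 12769 = 1529; nΣy² − (Σy)² = 7014 − 6561 = 453
r = 75 / √(1529 × 453) = 75 / 832.2482 ≈ 0.0901

0.0901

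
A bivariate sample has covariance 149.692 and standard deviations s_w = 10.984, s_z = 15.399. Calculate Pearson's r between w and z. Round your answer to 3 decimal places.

r = Cov(w,z) / (s_w · s_z) = 149.692 / (10.984 × 15.399)
  = 149.692 / 169.1426 ≈ 0.885

0.885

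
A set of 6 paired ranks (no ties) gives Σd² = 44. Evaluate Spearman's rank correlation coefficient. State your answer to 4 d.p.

ρ = 1 − 6Σd² / [n(n²−1)] = 1 − 6×44 / (6×35)
  = 1 − 264/210 = 1 − 1.25714 ≈ -0.2571

-0.2571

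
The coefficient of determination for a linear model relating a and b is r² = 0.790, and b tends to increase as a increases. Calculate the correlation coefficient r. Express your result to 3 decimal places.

|r| = √0.790 = 0.889
The association is positive, so r = 0.889.

0.889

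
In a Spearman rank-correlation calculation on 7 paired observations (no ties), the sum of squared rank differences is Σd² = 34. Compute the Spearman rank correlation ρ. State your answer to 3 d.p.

ρ = 1 − 6Σd² / [n(n²−1)] = 1 − 6×34 / (7×48)
  = 1 − 204/336 = 1 − 0.6071 ≈ 0.393

0.393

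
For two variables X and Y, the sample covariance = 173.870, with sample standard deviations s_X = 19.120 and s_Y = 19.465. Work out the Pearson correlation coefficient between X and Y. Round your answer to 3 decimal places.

r = Cov(X,Y) / (s_X · s_Y) = 173.870 / (19.120 × 19.465)
  = 173.870 / 372.1708 ≈ 0.467

0.467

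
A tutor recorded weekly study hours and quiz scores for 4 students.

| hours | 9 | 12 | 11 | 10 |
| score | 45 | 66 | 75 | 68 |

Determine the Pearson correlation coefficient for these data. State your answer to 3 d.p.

n = 4, Σx = 42, Σy = 254, Σx² = 446, Σy² = 16630, Σxy = 2702
nΣxy − ΣxΣy = 10808 − 10668 = 140
nΣx² − (Σx)² = 1784 − 1764 = 20; nΣy² − (Σy)² = 66520 − 64516 = 2004
r = 140 / √(20 × 2004) = 140 / 200.1999 ≈ 0.699

0.699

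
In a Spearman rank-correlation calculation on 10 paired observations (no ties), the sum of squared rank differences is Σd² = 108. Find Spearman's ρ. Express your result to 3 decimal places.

0.345

ρ = 1 − 6Σd² / [n(n²−1)] = 1 − 6×108 / (10×99)
  = 1 − 648/990 = 1 − 0.6545 ≈ 0.345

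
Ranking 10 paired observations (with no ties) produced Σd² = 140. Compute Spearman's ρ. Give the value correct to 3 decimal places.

ρ = 1 − 6Σd² / [n(n²−1)] = 1 − 6×140 / (10×99)
  = 1 − 840/990 = 1 − 0.8485 ≈ 0.152

0.152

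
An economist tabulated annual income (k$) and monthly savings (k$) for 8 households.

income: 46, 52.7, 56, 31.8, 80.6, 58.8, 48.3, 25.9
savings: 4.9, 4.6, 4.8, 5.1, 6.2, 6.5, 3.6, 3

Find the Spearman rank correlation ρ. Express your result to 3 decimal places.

0.595

Rank income: 3, 5, 6, 2, 8, 7, 4, 1
Rank savings: 5, 3, 4, 6, 7, 8, 2, 1
d = rank(income) − rank(savings): -2, 2, 2, -4, 1, -1, 2, 0; Σd² = 34
ρ = 1 − 6Σd² / [n(n²−1)] = 1 − 6×34 / (8×63) = 1 − 204/504 ≈ 0.595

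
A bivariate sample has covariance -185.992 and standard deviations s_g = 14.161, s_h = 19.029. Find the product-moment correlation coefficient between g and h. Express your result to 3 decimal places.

-0.690

r = Cov(g,h) / (s_g · s_h) = -185.992 / (14.161 × 19.029)
  = -185.992 / 269.4697 ≈ -0.690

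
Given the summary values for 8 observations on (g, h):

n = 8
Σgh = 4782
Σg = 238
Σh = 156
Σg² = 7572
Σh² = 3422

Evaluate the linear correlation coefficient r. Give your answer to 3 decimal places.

r = (nΣgh − ΣgΣh) / √[(nΣg² − (Σg)²)(nΣh² − (Σh)²)]
Numerator: 8×4782 − 238×156 = 1128
Denominator: √[(60576 − 56644)(27376 − 24336)] = √[3932 × 3040] = 3457.3516
r = 1128 / 3457.3516 ≈ 0.326

0.326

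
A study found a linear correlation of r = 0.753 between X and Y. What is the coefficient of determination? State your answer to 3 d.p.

0.567

r² = (0.753)² = 0.567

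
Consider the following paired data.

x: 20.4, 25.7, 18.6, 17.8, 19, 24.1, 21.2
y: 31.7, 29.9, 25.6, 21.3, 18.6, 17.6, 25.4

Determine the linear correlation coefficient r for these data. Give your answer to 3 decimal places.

0.201

n = 7, Σx = 146.8, Σy = 170.1, Σx² = 3130.7, Σy² = 4308.83, Σxy = 3586.45
nΣxy − ΣxΣy = 25105.15 − 24970.68 = 134.47
nΣx² − (Σx)² = 21914.9 − 21550.24 = 364.66; nΣy² − (Σy)² = 30161.81 − 28934.01 = 1227.8
r = 134.47 / √(364.66 × 1227.8) = 134.47 / 669.1260 ≈ 0.201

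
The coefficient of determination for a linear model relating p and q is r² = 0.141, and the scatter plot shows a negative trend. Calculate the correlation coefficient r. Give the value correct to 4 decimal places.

-0.3755

|r| = √0.141 = 0.3755
The association is negative, so r = −0.3755.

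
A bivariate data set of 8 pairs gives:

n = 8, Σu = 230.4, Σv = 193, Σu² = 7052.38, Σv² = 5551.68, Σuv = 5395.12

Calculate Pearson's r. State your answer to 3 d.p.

r = (nΣuv − ΣuΣv) / √[(nΣu² − (Σu)²)(nΣv² − (Σv)²)]
Numerator: 8×5395.12 − 230.4×193 = -1306.24
Denominator: √[(56419.04 − 53084.16)(44413.44 − 37249)] = √[3334.88 × 7164.44] = 4888.0004
r = -1306.24 / 4888.0004 ≈ -0.267

-0.267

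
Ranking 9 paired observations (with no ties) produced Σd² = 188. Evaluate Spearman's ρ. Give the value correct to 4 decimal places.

ρ = 1 − 6Σd² / [n(n²−1)] = 1 − 6×188 / (9×80)
  = 1 − 1128/720 = 1 − 1.56667 ≈ -0.5667

-0.5667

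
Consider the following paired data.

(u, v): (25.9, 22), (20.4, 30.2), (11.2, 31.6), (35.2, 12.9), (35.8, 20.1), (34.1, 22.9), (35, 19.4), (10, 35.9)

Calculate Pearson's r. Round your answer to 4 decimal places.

-0.9125

n = 8, Σu = 207.6, Σv = 195, Σu² = 6220.9, Σv² = 5154.6, Σuv = 4532.35
nΣuv − ΣuΣv = 36258.8 − 40482 = -4223.2
nΣu² − (Σu)² = 49767.2 − 43097.76 = 6669.44; nΣv² − (Σv)² = 41236.8 − 38025 = 3211.8
r = -4223.2 / √(6669.44 × 3211.8) = -4223.2 / 4628.2726 ≈ -0.9125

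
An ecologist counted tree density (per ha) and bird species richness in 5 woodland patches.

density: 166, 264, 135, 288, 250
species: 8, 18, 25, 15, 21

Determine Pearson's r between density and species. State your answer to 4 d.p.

-0.0981

n = 5, Σx = 1103, Σy = 87, Σx² = 260921, Σy² = 1679, Σxy = 19025
nΣxy − ΣxΣy = 95125 − 95961 = -836
nΣx² − (Σx)² = 1304605 − 1216609 = 87996; nΣy² − (Σy)² = 8395 − 7569 = 826
r = -836 / √(87996 × 826) = -836 / 8525.5320 ≈ -0.0981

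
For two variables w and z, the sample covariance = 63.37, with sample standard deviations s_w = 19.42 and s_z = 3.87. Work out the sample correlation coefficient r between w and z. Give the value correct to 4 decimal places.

r = Cov(w,z) / (s_w · s_z) = 63.37 / (19.42 × 3.87)
  = 63.37 / 75.1554 ≈ 0.8432

0.8432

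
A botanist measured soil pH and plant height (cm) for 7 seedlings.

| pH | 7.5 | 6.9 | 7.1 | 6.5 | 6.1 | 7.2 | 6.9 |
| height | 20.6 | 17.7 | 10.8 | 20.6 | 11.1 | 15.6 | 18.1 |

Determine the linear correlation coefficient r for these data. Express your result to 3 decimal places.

n = 7, Σx = 48.2, Σy = 114.5, Σx² = 333.18, Σy² = 1972.83, Σxy = 792.13
nΣxy − ΣxΣy = 5544.91 − 5518.9 = 26.01
nΣx² − (Σx)² = 2332.26 − 2323.24 = 9.02; nΣy² − (Σy)² = 13809.81 − 13110.25 = 699.56
r = 26.01 / √(9.02 × 699.56) = 26.01 / 79.4357 ≈ 0.327

0.327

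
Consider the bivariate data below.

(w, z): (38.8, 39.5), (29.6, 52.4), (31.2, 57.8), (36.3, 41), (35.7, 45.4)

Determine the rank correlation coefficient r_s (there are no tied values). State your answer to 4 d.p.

Rank w: 5, 1, 2, 4, 3
Rank z: 1, 4, 5, 2, 3
d = rank(w) − rank(z): 4, -3, -3, 2, 0; Σd² = 38
ρ = 1 − 6Σd² / [n(n²−1)] = 1 − 6×38 / (5×24) = 1 − 228/120 ≈ -0.9000

-0.9000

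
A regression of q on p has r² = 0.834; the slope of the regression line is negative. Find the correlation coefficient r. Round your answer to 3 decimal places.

-0.913

|r| = √0.834 = 0.913
The association is negative, so r = −0.913.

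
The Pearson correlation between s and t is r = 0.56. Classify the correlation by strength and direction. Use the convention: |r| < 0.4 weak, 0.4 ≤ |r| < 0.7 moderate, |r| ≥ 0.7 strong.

r = 0.56 > 0 so the relationship is positive.
|r| = 0.56, which falls in the moderate range.

moderate positive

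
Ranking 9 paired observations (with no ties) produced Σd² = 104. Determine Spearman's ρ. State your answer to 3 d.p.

ρ = 1 − 6Σd² / [n(n²−1)] = 1 − 6×104 / (9×80)
  = 1 − 624/720 = 1 − 0.8667 ≈ 0.133

0.133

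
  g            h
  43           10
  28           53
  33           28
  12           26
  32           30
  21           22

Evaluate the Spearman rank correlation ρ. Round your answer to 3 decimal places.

Rank g: 6, 3, 5, 1, 4, 2
Rank h: 1, 6, 4, 3, 5, 2
d = rank(g) − rank(h): 5, -3, 1, -2, -1, 0; Σd² = 40
ρ = 1 − 6Σd² / [n(n²−1)] = 1 − 6×40 / (6×35) = 1 − 240/210 ≈ -0.143

-0.143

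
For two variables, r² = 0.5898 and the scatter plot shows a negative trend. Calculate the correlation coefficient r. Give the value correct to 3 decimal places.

-0.768

|r| = √0.5898 = 0.768
The association is negative, so r = −0.768.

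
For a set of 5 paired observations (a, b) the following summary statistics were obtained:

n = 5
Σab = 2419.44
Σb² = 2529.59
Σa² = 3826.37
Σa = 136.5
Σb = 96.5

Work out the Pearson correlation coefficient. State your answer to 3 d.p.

-0.833

r = (nΣab − ΣaΣb) / √[(nΣa² − (Σa)²)(nΣb² − (Σb)²)]
Numerator: 5×2419.44 − 136.5×96.5 = -1075.05
Denominator: √[(19131.85 − 18632.25)(12647.95 − 9312.25)] = √[499.6 × 3335.7] = 1290.9360
r = -1075.05 / 1290.9360 ≈ -0.833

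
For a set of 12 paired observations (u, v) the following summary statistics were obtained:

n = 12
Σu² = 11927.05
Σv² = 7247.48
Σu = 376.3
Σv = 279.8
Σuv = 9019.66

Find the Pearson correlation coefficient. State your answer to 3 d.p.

r = (nΣuv − ΣuΣv) / √[(nΣu² − (Σu)²)(nΣv² − (Σv)²)]
Numerator: 12×9019.66 − 376.3×279.8 = 2947.18
Denominator: √[(143124.6 − 141601.69)(86969.76 − 78288.04)] = √[1522.91 × 8681.72] = 3636.1351
r = 2947.18 / 3636.1351 ≈ 0.811

0.811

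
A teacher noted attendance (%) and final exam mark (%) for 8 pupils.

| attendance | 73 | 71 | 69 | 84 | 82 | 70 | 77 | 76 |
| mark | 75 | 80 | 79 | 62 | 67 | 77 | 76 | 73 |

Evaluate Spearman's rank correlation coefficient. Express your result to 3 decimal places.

-0.857

Rank attendance: 4, 3, 1, 8, 7, 2, 6, 5
Rank mark: 4, 8, 7, 1, 2, 6, 5, 3
d = rank(attendance) − rank(mark): 0, -5, -6, 7, 5, -4, 1, 2; Σd² = 156
ρ = 1 − 6Σd² / [n(n²−1)] = 1 − 6×156 / (8×63) = 1 − 936/504 ≈ -0.857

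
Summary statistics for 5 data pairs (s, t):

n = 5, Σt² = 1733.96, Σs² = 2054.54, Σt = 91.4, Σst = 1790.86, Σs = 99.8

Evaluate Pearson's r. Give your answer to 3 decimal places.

r = (nΣst − ΣsΣt) / √[(nΣs² − (Σs)²)(nΣt² − (Σt)²)]
Numerator: 5×1790.86 − 99.8×91.4 = -167.42
Denominator: √[(10272.7 − 9960.04)(8669.8 − 8353.96)] = √[312.66 × 315.84] = 314.2460
r = -167.42 / 314.2460 ≈ -0.533

-0.533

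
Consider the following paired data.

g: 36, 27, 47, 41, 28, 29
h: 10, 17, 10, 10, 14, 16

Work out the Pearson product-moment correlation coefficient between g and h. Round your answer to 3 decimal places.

-0.867

n = 6, Σg = 208, Σh = 77, Σg² = 7540, Σh² = 1041, Σgh = 2555
nΣgh − ΣgΣh = 15330 − 16016 = -686
nΣg² − (Σg)² = 45240 − 43264 = 1976; nΣh² − (Σh)² = 6246 − 5929 = 317
r = -686 / √(1976 × 317) = -686 / 791.4493 ≈ -0.867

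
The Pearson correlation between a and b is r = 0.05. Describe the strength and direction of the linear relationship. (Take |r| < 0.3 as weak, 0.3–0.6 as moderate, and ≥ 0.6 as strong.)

r = 0.05 > 0 so the relationship is positive.
|r| = 0.05, which falls in the weak range.

weak positive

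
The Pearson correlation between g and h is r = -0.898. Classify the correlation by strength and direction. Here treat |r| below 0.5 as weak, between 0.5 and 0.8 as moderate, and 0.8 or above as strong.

r = -0.898 < 0 so the relationship is negative.
|r| = 0.898, which falls in the strong range.

strong negative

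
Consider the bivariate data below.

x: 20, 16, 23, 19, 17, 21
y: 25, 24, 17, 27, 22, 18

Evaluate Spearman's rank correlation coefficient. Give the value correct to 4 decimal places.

-0.5429

Rank x: 4, 1, 6, 3, 2, 5
Rank y: 5, 4, 1, 6, 3, 2
d = rank(x) − rank(y): -1, -3, 5, -3, -1, 3; Σd² = 54
ρ = 1 − 6Σd² / [n(n²−1)] = 1 − 6×54 / (6×35) = 1 − 324/210 ≈ -0.5429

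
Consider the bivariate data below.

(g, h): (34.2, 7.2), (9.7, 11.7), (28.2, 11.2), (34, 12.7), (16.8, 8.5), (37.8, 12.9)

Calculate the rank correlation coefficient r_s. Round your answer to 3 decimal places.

Rank g: 5, 1, 3, 4, 2, 6
Rank h: 1, 4, 3, 5, 2, 6
d = rank(g) − rank(h): 4, -3, 0, -1, 0, 0; Σd² = 26
ρ = 1 − 6Σd² / [n(n²−1)] = 1 − 6×26 / (6×35) = 1 − 156/210 ≈ 0.257

0.257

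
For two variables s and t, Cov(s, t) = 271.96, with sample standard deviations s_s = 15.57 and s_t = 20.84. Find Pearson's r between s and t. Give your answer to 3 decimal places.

r = Cov(s,t) / (s_s · s_t) = 271.96 / (15.57 × 20.84)
  = 271.96 / 324.4788 ≈ 0.838

0.838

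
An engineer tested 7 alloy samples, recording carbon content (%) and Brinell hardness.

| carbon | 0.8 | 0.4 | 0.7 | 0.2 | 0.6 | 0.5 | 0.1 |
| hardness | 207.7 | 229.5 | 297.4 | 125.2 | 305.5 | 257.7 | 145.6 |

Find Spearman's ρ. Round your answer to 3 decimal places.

Rank carbon: 7, 3, 6, 2, 5, 4, 1
Rank hardness: 3, 4, 6, 1, 7, 5, 2
d = rank(carbon) − rank(hardness): 4, -1, 0, 1, -2, -1, -1; Σd² = 24
ρ = 1 − 6Σd² / [n(n²−1)] = 1 − 6×24 / (7×48) = 1 − 144/336 ≈ 0.571

0.571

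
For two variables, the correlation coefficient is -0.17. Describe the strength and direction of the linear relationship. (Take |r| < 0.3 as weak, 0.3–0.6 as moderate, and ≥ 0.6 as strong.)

r = -0.17 < 0 so the relationship is negative.
|r| = 0.17, which falls in the weak range.

weak negative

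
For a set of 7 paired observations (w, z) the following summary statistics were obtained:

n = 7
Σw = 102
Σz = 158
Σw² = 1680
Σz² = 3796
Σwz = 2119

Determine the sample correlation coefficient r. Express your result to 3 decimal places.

r = (nΣwz − ΣwΣz) / √[(nΣw² − (Σw)²)(nΣz² − (Σz)²)]
Numerator: 7×2119 − 102×158 = -1283
Denominator: √[(11760 − 10404)(26572 − 24964)] = √[1356 × 1608] = 1476.6340
r = -1283 / 1476.6340 ≈ -0.869

-0.869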